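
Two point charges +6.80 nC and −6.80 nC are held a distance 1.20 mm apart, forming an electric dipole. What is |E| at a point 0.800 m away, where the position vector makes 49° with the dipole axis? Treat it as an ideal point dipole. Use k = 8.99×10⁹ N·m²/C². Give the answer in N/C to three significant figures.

E ≈ 0.217 N/C

Dipole moment p = qd = (6.80×10⁻⁹ C)(0.00120 m) = 8.16×10⁻¹² C·m.
At angle θ the dipole field magnitude is E = (kp/r³)·√(1 + 3cos²θ).
kp/r³ = (8.99×10⁹)(8.16×10⁻¹²) / (0.800)³ = 0.1433 N/C.
√(1 + 3cos²49°) = √(1 + 3·0.4304) = √2.2912 ≈ 1.5137.
E ≈ 0.1433 × 1.514 = 0.2169 N/C.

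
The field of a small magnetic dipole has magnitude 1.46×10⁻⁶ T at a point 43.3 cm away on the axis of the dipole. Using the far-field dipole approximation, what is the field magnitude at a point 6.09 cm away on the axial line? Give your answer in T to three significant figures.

B ≈ 5.25×10⁻⁴ T

Dipole fields scale as 1/r³ in the far field; the geometry is the same at both points.
B₂ = B₁ · (r₁/r₂)³ = 1.46×10⁻⁶ · (43.3/6.09)³.
(r₁/r₂)³ = (7.11)³ = 359.4.
B₂ ≈ 5.248×10⁻⁴ T.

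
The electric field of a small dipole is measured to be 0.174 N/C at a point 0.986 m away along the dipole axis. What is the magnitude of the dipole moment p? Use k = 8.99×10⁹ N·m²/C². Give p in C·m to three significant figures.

On axis E = 2kp/r³, so p = Er³/(2k).
p = (0.174)·(0.986)³ / (2·8.99×10⁹) = 9.277×10⁻¹² C·m.

p ≈ 9.28×10⁻¹² C·m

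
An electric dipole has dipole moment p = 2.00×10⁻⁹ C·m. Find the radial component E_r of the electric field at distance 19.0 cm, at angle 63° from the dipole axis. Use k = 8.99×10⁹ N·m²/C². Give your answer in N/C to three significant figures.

E_r ≈ 2380 N/C

For a dipole, E_r = (2kp cosθ)/r³.
kp/r³ = (8.99×10⁹)(2.00×10⁻⁹)/(0.190)³ = 2621 N/C.
E_r = 2·2621·cos63° = 2380 N/C.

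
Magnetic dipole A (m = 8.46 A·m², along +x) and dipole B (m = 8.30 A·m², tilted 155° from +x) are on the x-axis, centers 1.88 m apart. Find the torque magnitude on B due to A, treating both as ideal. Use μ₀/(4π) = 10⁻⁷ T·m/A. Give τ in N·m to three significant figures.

τ ≈ 8.93×10⁻⁷ N·m

Dipole B is on the axis of dipole A, so B₁ there is axial: B₁ = (μ₀/4π)·2m₁/r³ along +x.
B₁ = 2(10⁻⁷)(8.46)/(1.88)³ = 2.546×10⁻⁷ T.
τ = m₂ B₁ sinθ.
τ = (8.30)(2.546×10⁻⁷)·sin155° = 8.932×10⁻⁷ N·m.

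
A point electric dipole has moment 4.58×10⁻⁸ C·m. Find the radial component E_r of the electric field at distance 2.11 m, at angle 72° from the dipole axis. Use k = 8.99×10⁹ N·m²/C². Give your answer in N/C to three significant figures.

E_r ≈ 27.1 N/C

For a dipole, E_r = (2kp cosθ)/r³.
kp/r³ = (8.99×10⁹)(4.58×10⁻⁸)/(2.11)³ = 43.83 N/C.
E_r = 2·43.83·cos72° = 27.09 N/C.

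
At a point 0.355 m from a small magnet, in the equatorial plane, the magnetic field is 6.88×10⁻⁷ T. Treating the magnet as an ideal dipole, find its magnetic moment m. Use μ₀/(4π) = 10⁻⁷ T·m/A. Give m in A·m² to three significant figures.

m ≈ 0.308 A·m²

In the equatorial plane B = (μ₀/4π)·m/r³, so m = Br³·4π/(μ₀).
m = (6.88×10⁻⁷)·(0.355)³ / (10⁻⁷) = 0.3078 A·m².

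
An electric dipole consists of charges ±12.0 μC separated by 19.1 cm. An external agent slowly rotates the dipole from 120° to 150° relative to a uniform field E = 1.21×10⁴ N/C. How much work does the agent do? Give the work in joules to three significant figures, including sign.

Dipole moment p = qd = (1.20×10⁻⁵ C)(0.191 m) = 2.292×10⁻⁶ C·m.
W_ext = ΔU = U(θ₂) − U(θ₁) = −pE cosθ₂ − (−pE cosθ₁) = pE(cosθ₁ − cosθ₂).
W = (2.292×10⁻⁶)(1.21×10⁴)·(cos120° − cos150°) = (0.02773)·(+0.3660) = 0.01015 J.

W ≈ 0.0102 J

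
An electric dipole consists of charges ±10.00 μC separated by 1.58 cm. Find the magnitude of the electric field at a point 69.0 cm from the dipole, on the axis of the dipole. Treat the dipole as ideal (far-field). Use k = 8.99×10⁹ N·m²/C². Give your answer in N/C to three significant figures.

E ≈ 8650 N/C

Dipole moment p = qd = (1.00×10⁻⁵ C)(0.0158 m) = 1.58×10⁻⁷ C·m.
On the dipole axis E = 2kp/r³.
E = 2·(8.99×10⁹)(1.58×10⁻⁷) / (0.690)³ = 8648 N/C.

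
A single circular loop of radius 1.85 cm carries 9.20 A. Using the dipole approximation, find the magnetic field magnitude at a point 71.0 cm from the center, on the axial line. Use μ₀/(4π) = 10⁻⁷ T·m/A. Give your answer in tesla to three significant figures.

B ≈ 5.53×10⁻⁹ T

Magnetic moment m = IA = Iπa² = (9.20)·π·(0.0185)² = 0.009892 A·m².
On axis B = (μ₀/4π)·2m/r³.
B = 2·(10⁻⁷)·(0.009892) / (0.710)³ = 5.528×10⁻⁹ T.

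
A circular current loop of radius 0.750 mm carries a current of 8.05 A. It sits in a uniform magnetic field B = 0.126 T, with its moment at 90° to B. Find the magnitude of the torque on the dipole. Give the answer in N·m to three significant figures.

τ ≈ 1.79×10⁻⁶ N·m

Magnetic moment m = IA = Iπa² = (8.05)·π·(7.50×10⁻⁴)² = 1.423×10⁻⁵ A·m².
Torque on a magnetic dipole: τ = mB sinθ.
τ = (1.423×10⁻⁵)(0.126)·sin90° = 1.793×10⁻⁶ N·m.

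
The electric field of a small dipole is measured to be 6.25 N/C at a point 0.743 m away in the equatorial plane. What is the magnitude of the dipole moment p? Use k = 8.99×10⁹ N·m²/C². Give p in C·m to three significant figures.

p ≈ 2.85×10⁻¹⁰ C·m

In the equatorial plane E = kp/r³, so p = Er³/(k).
p = (6.25)·(0.743)³ / (8.99×10⁹) = 2.852×10⁻¹⁰ C·m.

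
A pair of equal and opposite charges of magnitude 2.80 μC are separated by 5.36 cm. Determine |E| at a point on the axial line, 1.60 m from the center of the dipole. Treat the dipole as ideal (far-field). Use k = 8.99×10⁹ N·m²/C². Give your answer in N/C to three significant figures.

E ≈ 659 N/C

Dipole moment p = qd = (2.80×10⁻⁶ C)(0.0536 m) = 1.501×10⁻⁷ C·m.
On the dipole axis E = 2kp/r³.
E = 2·(8.99×10⁹)(1.501×10⁻⁷) / (1.60)³ = 658.9 N/C.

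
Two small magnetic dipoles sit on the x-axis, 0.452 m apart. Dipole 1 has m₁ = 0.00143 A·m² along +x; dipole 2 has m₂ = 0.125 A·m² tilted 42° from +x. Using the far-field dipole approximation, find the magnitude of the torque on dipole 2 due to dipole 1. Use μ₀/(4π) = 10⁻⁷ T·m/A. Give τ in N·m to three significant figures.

τ ≈ 2.59×10⁻¹⁰ N·m

Dipole B is on the axis of dipole A, so B₁ there is axial: B₁ = (μ₀/4π)·2m₁/r³ along +x.
B₁ = 2(10⁻⁷)(0.00143)/(0.452)³ = 3.097×10⁻⁹ T.
τ = m₂ B₁ sinθ.
τ = (0.125)(3.097×10⁻⁹)·sin42° = 2.590×10⁻¹⁰ N·m.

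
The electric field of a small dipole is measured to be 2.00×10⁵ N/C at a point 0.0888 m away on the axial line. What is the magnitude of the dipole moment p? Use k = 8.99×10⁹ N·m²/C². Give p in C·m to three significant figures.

On axis E = 2kp/r³, so p = Er³/(2k).
p = (2.00×10⁵)·(0.0888)³ / (2·8.99×10⁹) = 7.789×10⁻⁹ C·m.

p ≈ 7.79×10⁻⁹ C·m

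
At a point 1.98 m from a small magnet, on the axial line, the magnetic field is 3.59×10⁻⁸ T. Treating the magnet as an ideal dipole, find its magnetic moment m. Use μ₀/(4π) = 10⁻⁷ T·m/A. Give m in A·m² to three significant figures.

On axis B = (μ₀/4π)·2m/r³, so m = Br³·4π/(μ₀·2).
m = (3.59×10⁻⁸)·(1.98)³ / (2·10⁻⁷) = 1.393 A·m².

m ≈ 1.39 A·m²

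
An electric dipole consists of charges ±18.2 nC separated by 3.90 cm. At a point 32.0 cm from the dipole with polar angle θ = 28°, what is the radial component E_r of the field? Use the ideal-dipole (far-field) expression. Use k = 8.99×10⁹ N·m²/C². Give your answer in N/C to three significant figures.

Dipole moment p = qd = (1.82×10⁻⁸ C)(0.0390 m) = 7.098×10⁻¹⁰ C·m.
For a dipole, E_r = (2kp cosθ)/r³.
kp/r³ = (8.99×10⁹)(7.098×10⁻¹⁰)/(0.320)³ = 194.7 N/C.
E_r = 2·194.7·cos28° = 343.9 N/C.

E_r ≈ 344 N/C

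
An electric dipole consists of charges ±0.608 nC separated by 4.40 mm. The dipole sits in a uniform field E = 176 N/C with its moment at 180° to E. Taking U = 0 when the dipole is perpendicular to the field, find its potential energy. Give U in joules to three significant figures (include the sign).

Dipole moment p = qd = (6.08×10⁻¹⁰ C)(0.00440 m) = 2.675×10⁻¹² C·m.
U = −p·E = −pE cosθ.
U = −(2.675×10⁻¹²)(176)·cos180° = 4.708×10⁻¹⁰ J.

U ≈ 4.71×10⁻¹⁰ J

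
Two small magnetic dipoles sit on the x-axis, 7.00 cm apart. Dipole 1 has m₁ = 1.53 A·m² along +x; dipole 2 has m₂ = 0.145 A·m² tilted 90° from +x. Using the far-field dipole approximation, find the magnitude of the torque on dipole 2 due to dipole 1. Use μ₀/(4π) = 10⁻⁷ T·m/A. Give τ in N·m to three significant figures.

Dipole B is on the axis of dipole A, so B₁ there is axial: B₁ = (μ₀/4π)·2m₁/r³ along +x.
B₁ = 2(10⁻⁷)(1.53)/(0.0700)³ = 8.921×10⁻⁴ T.
τ = m₂ B₁ sinθ.
τ = (0.145)(8.921×10⁻⁴)·sin90° = 1.294×10⁻⁴ N·m.

τ ≈ 1.29×10⁻⁴ N·m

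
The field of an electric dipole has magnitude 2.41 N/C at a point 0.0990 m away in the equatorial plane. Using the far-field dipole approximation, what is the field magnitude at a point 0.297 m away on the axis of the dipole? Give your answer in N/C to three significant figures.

Dipole fields scale as 1/r³ in the far field.
The axial field is twice the equatorial field at the same r, so the geometry factor is 2/1.
E₂ = E₁ · (2/1) · (r₁/r₂)³ = 2.41 · 2 · (0.0990/0.297)³.
(r₁/r₂)³ = (0.3333)³ = 0.03704.
E₂ ≈ 0.1785 N/C.

E ≈ 0.179 N/C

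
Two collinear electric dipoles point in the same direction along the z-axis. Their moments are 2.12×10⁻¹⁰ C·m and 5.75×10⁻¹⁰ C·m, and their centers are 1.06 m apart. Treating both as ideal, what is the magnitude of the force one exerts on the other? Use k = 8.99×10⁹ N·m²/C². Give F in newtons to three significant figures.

On-axis field of dipole 1 at distance r: E = 2kp₁/r³. Force on dipole 2 is F = p₂·dE/dr (gradient along axis).
dE/dr = −6kp₁/r⁴, so |F| = 6kp₁p₂/r⁴ (attractive for aligned moments).
F = 6(8.99×10⁹)(2.12×10⁻¹⁰)(5.75×10⁻¹⁰)/(1.06)⁴ = 5.208×10⁻⁹ N.

F ≈ 5.21×10⁻⁹ N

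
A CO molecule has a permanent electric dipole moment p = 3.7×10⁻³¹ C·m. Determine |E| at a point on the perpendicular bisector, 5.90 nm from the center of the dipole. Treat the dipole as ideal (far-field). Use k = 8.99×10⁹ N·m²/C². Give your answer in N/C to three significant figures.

E ≈ 1.62×10⁴ N/C

On the perpendicular bisector E = kp/r³ (half the axial value at the same distance).
E = (8.99×10⁹)(3.70×10⁻³¹) / (5.90×10⁻⁹)³ = 1.620×10⁴ N/C.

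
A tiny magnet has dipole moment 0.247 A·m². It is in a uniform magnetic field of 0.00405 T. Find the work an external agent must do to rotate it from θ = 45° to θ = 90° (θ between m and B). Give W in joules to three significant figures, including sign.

W_ext = ΔU = −mB cosθ₂ + mB cosθ₁ = mB(cosθ₁ − cosθ₂).
W = (0.247)(0.00405)·(cos45° − cos90°) = (0.001000)·(+0.7071) = 7.074×10⁻⁴ J.

W ≈ 7.07×10⁻⁴ J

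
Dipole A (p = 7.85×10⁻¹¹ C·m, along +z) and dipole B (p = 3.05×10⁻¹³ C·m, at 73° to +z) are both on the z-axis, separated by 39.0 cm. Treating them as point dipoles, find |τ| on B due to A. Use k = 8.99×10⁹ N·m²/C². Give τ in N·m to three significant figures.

τ ≈ 6.94×10⁻¹² N·m

The second dipole sits on the axis of the first, so the field there is axial: E₁ = 2kp₁/r³ along +z.
E₁ = 2(8.99×10⁹)(7.85×10⁻¹¹)/(0.390)³ = 23.79 N/C.
Torque on the second dipole: τ = p₂ E₁ sinθ.
τ = (3.05×10⁻¹³)(23.79)·sin73° = 6.940×10⁻¹² N·m.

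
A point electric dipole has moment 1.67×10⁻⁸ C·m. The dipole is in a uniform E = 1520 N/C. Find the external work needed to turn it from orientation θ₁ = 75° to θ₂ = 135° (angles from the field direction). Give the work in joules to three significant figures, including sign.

W ≈ 2.45×10⁻⁵ J

W_ext = ΔU = U(θ₂) − U(θ₁) = −pE cosθ₂ − (−pE cosθ₁) = pE(cosθ₁ − cosθ₂).
W = (1.67×10⁻⁸)(1520)·(cos75° − cos135°) = (2.538×10⁻⁵)·(+0.9659) = 2.452×10⁻⁵ J.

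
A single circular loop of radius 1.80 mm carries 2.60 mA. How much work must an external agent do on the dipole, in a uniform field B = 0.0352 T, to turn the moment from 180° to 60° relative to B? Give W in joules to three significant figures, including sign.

W ≈ -1.40×10⁻⁹ J

Magnetic moment m = IA = Iπa² = (0.00260)·π·(0.00180)² = 2.646×10⁻⁸ A·m².
W_ext = ΔU = −mB cosθ₂ + mB cosθ₁ = mB(cosθ₁ − cosθ₂).
W = (2.646×10⁻⁸)(0.0352)·(cos180° − cos60°) = (9.314×10⁻¹⁰)·(-1.5000) = -1.397×10⁻⁹ J.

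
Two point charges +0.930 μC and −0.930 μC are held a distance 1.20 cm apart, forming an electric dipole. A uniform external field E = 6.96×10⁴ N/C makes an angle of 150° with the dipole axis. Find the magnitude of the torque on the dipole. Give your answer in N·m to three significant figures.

τ ≈ 3.88×10⁻⁴ N·m

Dipole moment p = qd = (9.30×10⁻⁷ C)(0.0120 m) = 1.116×10⁻⁸ C·m.
Torque on an electric dipole: τ = pE sinθ.
τ = (1.116×10⁻⁸)(6.96×10⁴)·sin150° = 3.884×10⁻⁴ N·m.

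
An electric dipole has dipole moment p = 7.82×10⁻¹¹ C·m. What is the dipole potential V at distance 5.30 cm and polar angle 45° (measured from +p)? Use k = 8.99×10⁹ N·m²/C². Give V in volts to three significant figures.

The dipole potential is V = kp cosθ / r².
V = (8.99×10⁹)(7.82×10⁻¹¹)·cos45° / (0.0530)² = 177.0 V.

V ≈ 177 V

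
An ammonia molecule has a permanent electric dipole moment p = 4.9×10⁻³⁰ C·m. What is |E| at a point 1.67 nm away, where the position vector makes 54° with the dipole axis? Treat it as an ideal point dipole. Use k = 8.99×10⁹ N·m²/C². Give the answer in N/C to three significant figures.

At angle θ the dipole field magnitude is E = (kp/r³)·√(1 + 3cos²θ).
kp/r³ = (8.99×10⁹)(4.90×10⁻³⁰) / (1.67×10⁻⁹)³ = 9.458×10⁶ N/C.
√(1 + 3cos²54°) = √(1 + 3·0.3455) = √2.0365 ≈ 1.4271.
E ≈ 9.458×10⁶ × 1.427 = 1.350×10⁷ N/C.

E ≈ 1.35×10⁷ N/C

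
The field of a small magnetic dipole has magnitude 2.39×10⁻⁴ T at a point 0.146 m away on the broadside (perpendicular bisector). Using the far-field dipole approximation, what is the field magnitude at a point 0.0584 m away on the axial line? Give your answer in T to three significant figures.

B ≈ 0.00747 T

Dipole fields scale as 1/r³ in the far field.
The axial field is twice the equatorial field at the same r, so the geometry factor is 2/1.
B₂ = B₁ · (2/1) · (r₁/r₂)³ = 2.39×10⁻⁴ · 2 · (0.146/0.0584)³.
(r₁/r₂)³ = (2.5)³ = 15.62.
B₂ ≈ 0.007469 T.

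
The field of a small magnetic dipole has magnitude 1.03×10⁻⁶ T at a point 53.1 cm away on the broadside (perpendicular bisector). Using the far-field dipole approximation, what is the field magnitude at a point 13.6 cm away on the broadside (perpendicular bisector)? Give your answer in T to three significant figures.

B ≈ 6.13×10⁻⁵ T

Dipole fields scale as 1/r³ in the far field; the geometry is the same at both points.
B₂ = B₁ · (r₁/r₂)³ = 1.03×10⁻⁶ · (53.1/13.6)³.
(r₁/r₂)³ = (3.904)³ = 59.52.
B₂ ≈ 6.131×10⁻⁵ T.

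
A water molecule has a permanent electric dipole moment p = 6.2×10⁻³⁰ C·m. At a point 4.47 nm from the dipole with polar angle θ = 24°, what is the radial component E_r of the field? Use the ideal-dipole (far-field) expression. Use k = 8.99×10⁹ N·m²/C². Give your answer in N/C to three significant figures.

For a dipole, E_r = (2kp cosθ)/r³.
kp/r³ = (8.99×10⁹)(6.20×10⁻³⁰)/(4.47×10⁻⁹)³ = 6.241×10⁵ N/C.
E_r = 2·6.241×10⁵·cos24° = 1.140×10⁶ N/C.

E_r ≈ 1.14×10⁶ N/C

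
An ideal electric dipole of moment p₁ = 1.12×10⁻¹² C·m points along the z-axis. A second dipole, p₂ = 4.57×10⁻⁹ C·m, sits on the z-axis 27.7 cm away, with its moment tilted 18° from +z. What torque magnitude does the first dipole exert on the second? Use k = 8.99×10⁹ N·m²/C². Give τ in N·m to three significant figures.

The second dipole sits on the axis of the first, so the field there is axial: E₁ = 2kp₁/r³ along +z.
E₁ = 2(8.99×10⁹)(1.12×10⁻¹²)/(0.277)³ = 0.9475 N/C.
Torque on the second dipole: τ = p₂ E₁ sinθ.
τ = (4.57×10⁻⁹)(0.9475)·sin18° = 1.338×10⁻⁹ N·m.

τ ≈ 1.34×10⁻⁹ N·m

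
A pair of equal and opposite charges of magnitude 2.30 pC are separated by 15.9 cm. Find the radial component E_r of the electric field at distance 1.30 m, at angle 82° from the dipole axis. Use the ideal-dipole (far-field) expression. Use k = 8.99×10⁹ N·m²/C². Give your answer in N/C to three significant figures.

Dipole moment p = qd = (2.30×10⁻¹² C)(0.159 m) = 3.657×10⁻¹³ C·m.
For a dipole, E_r = (2kp cosθ)/r³.
kp/r³ = (8.99×10⁹)(3.657×10⁻¹³)/(1.30)³ = 0.001496 N/C.
E_r = 2·0.001496·cos82° = 4.165×10⁻⁴ N/C.

E_r ≈ 4.17×10⁻⁴ N/C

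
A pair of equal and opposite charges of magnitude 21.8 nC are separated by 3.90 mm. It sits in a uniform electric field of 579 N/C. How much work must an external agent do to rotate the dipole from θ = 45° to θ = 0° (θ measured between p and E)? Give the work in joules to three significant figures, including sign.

Dipole moment p = qd = (2.18×10⁻⁸ C)(0.00390 m) = 8.502×10⁻¹¹ C·m.
W_ext = ΔU = U(θ₂) − U(θ₁) = −pE cosθ₂ − (−pE cosθ₁) = pE(cosθ₁ − cosθ₂).
W = (8.502×10⁻¹¹)(579)·(cos45° − cos0°) = (4.923×10⁻⁸)·(-0.2929) = -1.442×10⁻⁸ J.

W ≈ -1.44×10⁻⁸ J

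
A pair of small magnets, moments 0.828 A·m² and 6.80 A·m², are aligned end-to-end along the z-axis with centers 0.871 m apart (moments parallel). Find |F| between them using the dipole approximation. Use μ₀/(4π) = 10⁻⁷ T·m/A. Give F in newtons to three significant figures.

On-axis B of dipole 1: B = (μ₀/4π)·2m₁/r³. Force on dipole 2: F = m₂·dB/dr.
dB/dr = −(μ₀/4π)·6m₁/r⁴, so |F| = (μ₀/4π)·6m₁m₂/r⁴.
F = 6(10⁻⁷)(0.828)(6.80)/(0.871)⁴ = 5.870×10⁻⁶ N.

F ≈ 5.87×10⁻⁶ N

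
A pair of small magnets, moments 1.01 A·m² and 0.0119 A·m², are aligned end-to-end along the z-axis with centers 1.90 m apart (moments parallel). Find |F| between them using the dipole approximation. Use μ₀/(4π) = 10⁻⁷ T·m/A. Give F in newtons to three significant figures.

F ≈ 5.53×10⁻¹⁰ N

On-axis B of dipole 1: B = (μ₀/4π)·2m₁/r³. Force on dipole 2: F = m₂·dB/dr.
dB/dr = −(μ₀/4π)·6m₁/r⁴, so |F| = (μ₀/4π)·6m₁m₂/r⁴.
F = 6(10⁻⁷)(1.01)(0.0119)/(1.90)⁴ = 5.534×10⁻¹⁰ N.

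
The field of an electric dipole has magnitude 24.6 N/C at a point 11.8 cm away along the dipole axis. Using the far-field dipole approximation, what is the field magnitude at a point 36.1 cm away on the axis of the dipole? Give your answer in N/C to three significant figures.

E ≈ 0.859 N/C

Dipole fields scale as 1/r³ in the far field; the geometry is the same at both points.
E₂ = E₁ · (r₁/r₂)³ = 24.6 · (11.8/36.1)³.
(r₁/r₂)³ = (0.3269)³ = 0.03492.
E₂ ≈ 0.8591 N/C.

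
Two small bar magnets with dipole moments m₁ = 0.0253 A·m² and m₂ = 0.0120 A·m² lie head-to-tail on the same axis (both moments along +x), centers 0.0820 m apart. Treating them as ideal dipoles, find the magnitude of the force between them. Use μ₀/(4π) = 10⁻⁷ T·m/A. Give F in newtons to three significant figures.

On-axis B of dipole 1: B = (μ₀/4π)·2m₁/r³. Force on dipole 2: F = m₂·dB/dr.
dB/dr = −(μ₀/4π)·6m₁/r⁴, so |F| = (μ₀/4π)·6m₁m₂/r⁴.
F = 6(10⁻⁷)(0.0253)(0.0120)/(0.0820)⁴ = 4.029×10⁻⁶ N.

F ≈ 4.03×10⁻⁶ N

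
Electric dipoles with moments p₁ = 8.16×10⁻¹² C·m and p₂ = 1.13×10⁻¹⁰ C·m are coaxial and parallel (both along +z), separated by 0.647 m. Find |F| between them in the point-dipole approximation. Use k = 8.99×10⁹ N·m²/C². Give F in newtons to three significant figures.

On-axis field of dipole 1 at distance r: E = 2kp₁/r³. Force on dipole 2 is F = p₂·dE/dr (gradient along axis).
dE/dr = −6kp₁/r⁴, so |F| = 6kp₁p₂/r⁴ (attractive for aligned moments).
F = 6(8.99×10⁹)(8.16×10⁻¹²)(1.13×10⁻¹⁰)/(0.647)⁴ = 2.838×10⁻¹⁰ N.

F ≈ 2.84×10⁻¹⁰ N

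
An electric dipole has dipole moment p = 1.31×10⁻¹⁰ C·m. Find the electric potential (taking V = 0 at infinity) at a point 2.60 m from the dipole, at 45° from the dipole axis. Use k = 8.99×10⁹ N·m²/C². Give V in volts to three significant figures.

The dipole potential is V = kp cosθ / r².
V = (8.99×10⁹)(1.31×10⁻¹⁰)·cos45° / (2.60)² = 0.1232 V.

V ≈ 0.123 V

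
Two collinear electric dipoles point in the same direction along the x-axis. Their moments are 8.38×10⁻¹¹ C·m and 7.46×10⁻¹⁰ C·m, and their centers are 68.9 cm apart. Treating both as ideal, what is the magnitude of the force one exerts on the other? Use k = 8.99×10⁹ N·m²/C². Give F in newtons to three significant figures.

On-axis field of dipole 1 at distance r: E = 2kp₁/r³. Force on dipole 2 is F = p₂·dE/dr (gradient along axis).
dE/dr = −6kp₁/r⁴, so |F| = 6kp₁p₂/r⁴ (attractive for aligned moments).
F = 6(8.99×10⁹)(8.38×10⁻¹¹)(7.46×10⁻¹⁰)/(0.689)⁴ = 1.496×10⁻⁸ N.

F ≈ 1.50×10⁻⁸ N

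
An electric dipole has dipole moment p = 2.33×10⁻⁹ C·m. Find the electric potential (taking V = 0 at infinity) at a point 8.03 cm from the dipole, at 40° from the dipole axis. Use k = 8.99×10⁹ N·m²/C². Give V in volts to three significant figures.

The dipole potential is V = kp cosθ / r².
V = (8.99×10⁹)(2.33×10⁻⁹)·cos40° / (0.0803)² = 2489 V.

V ≈ 2490 V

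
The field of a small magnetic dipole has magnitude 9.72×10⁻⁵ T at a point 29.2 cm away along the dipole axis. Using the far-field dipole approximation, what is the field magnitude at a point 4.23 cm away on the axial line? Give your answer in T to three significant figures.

Dipole fields scale as 1/r³ in the far field; the geometry is the same at both points.
B₂ = B₁ · (r₁/r₂)³ = 9.72×10⁻⁵ · (29.2/4.23)³.
(r₁/r₂)³ = (6.903)³ = 328.9.
B₂ ≈ 0.03197 T.

B ≈ 0.0320 T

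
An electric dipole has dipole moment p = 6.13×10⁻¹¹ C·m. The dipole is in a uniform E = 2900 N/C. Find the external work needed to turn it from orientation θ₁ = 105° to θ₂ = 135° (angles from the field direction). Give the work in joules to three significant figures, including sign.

W_ext = ΔU = U(θ₂) − U(θ₁) = −pE cosθ₂ − (−pE cosθ₁) = pE(cosθ₁ − cosθ₂).
W = (6.13×10⁻¹¹)(2900)·(cos105° − cos135°) = (1.778×10⁻⁷)·(+0.4483) = 7.969×10⁻⁸ J.

W ≈ 7.97×10⁻⁸ J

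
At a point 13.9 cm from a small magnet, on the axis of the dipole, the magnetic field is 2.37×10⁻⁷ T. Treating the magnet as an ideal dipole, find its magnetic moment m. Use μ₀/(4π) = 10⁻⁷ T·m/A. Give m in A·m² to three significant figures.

m ≈ 0.00318 A·m²

On axis B = (μ₀/4π)·2m/r³, so m = Br³·4π/(μ₀·2).
m = (2.37×10⁻⁷)·(0.139)³ / (2·10⁻⁷) = 0.003182 A·m².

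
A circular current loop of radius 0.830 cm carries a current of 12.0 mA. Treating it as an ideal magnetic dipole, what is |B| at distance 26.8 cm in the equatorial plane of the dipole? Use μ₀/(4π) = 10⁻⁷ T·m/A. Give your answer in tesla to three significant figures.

Magnetic moment m = IA = Iπa² = (0.0120)·π·(0.00830)² = 2.597×10⁻⁶ A·m².
In the equatorial plane B = (μ₀/4π)·m/r³ (half the axial value).
B = (10⁻⁷)·(2.597×10⁻⁶) / (0.268)³ = 1.349×10⁻¹¹ T.

B ≈ 1.35×10⁻¹¹ T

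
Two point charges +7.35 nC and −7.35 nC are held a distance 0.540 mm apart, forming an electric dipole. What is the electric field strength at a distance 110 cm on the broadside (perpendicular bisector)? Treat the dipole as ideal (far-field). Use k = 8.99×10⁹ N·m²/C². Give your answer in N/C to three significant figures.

Dipole moment p = qd = (7.35×10⁻⁹ C)(5.40×10⁻⁴ m) = 3.969×10⁻¹² C·m.
In the equatorial plane E = kp/r³.
E = (8.99×10⁹)(3.969×10⁻¹²) / (1.10)³ = 0.02681 N/C.

E ≈ 0.0268 N/C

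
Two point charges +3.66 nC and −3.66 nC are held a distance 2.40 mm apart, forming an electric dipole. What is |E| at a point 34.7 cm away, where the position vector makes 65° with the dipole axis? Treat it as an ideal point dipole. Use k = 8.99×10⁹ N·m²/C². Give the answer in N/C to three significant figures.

E ≈ 2.34 N/C

Dipole moment p = qd = (3.66×10⁻⁹ C)(0.00240 m) = 8.784×10⁻¹² C·m.
At angle θ the dipole field magnitude is E = (kp/r³)·√(1 + 3cos²θ).
kp/r³ = (8.99×10⁹)(8.784×10⁻¹²) / (0.347)³ = 1.890 N/C.
√(1 + 3cos²65°) = √(1 + 3·0.1786) = √1.5358 ≈ 1.2393.
E ≈ 1.890 × 1.239 = 2.342 N/C.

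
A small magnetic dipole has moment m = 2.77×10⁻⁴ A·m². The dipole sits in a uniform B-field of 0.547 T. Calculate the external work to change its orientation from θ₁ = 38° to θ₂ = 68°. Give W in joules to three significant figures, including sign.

W ≈ 6.26×10⁻⁵ J

W_ext = ΔU = −mB cosθ₂ + mB cosθ₁ = mB(cosθ₁ − cosθ₂).
W = (2.77×10⁻⁴)(0.547)·(cos38° − cos68°) = (1.515×10⁻⁴)·(+0.4134) = 6.264×10⁻⁵ J.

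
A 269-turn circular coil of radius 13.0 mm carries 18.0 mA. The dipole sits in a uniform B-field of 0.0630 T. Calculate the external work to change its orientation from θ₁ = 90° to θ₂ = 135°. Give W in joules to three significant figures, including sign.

m = NIA = NIπa² = 269·(0.0180)·π·(0.0130)² = 0.002571 A·m².
W_ext = ΔU = −mB cosθ₂ + mB cosθ₁ = mB(cosθ₁ − cosθ₂).
W = (0.002571)(0.0630)·(cos90° − cos135°) = (1.620×10⁻⁴)·(+0.7071) = 1.145×10⁻⁴ J.

W ≈ 1.15×10⁻⁴ J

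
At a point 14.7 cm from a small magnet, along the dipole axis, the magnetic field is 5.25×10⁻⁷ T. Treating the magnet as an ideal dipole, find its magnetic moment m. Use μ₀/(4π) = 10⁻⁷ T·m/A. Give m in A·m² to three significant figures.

m ≈ 0.00834 A·m²

On axis B = (μ₀/4π)·2m/r³, so m = Br³·4π/(μ₀·2).
m = (5.25×10⁻⁷)·(0.147)³ / (2·10⁻⁷) = 0.008338 A·m².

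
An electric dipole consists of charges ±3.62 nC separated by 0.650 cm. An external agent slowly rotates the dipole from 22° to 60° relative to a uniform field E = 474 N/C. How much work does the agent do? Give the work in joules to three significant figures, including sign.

Dipole moment p = qd = (3.62×10⁻⁹ C)(0.00650 m) = 2.353×10⁻¹¹ C·m.
W_ext = ΔU = U(θ₂) − U(θ₁) = −pE cosθ₂ − (−pE cosθ₁) = pE(cosθ₁ − cosθ₂).
W = (2.353×10⁻¹¹)(474)·(cos22° − cos60°) = (1.115×10⁻⁸)·(+0.4272) = 4.764×10⁻⁹ J.

W ≈ 4.76×10⁻⁹ J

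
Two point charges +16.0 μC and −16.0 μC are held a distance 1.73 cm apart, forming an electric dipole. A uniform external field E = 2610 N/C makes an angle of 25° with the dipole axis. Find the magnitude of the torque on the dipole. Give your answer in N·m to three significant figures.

Dipole moment p = qd = (1.60×10⁻⁵ C)(0.0173 m) = 2.768×10⁻⁷ C·m.
Torque on an electric dipole: τ = pE sinθ.
τ = (2.768×10⁻⁷)(2610)·sin25° = 3.053×10⁻⁴ N·m.

τ ≈ 3.05×10⁻⁴ N·m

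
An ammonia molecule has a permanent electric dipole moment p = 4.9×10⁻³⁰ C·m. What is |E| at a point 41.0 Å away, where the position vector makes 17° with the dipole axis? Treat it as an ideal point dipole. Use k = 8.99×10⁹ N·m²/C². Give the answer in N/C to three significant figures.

At angle θ the dipole field magnitude is E = (kp/r³)·√(1 + 3cos²θ).
kp/r³ = (8.99×10⁹)(4.90×10⁻³⁰) / (4.10×10⁻⁹)³ = 6.392×10⁵ N/C.
√(1 + 3cos²17°) = √(1 + 3·0.9145) = √3.7436 ≈ 1.9348.
E ≈ 6.392×10⁵ × 1.935 = 1.237×10⁶ N/C.

E ≈ 1.24×10⁶ N/C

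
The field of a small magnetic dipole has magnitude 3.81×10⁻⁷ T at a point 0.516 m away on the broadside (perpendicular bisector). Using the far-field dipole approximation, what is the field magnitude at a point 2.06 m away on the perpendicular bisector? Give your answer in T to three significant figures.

Dipole fields scale as 1/r³ in the far field; the geometry is the same at both points.
B₂ = B₁ · (r₁/r₂)³ = 3.81×10⁻⁷ · (0.516/2.06)³.
(r₁/r₂)³ = (0.2505)³ = 0.01572.
B₂ ≈ 5.988×10⁻⁹ T.

B ≈ 5.99×10⁻⁹ T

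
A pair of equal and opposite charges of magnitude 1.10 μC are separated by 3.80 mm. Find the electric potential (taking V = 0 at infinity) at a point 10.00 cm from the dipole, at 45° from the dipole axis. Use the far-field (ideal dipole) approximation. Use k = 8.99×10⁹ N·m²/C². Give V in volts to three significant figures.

Dipole moment p = qd = (1.10×10⁻⁶ C)(0.00380 m) = 4.18×10⁻⁹ C·m.
The dipole potential is V = kp cosθ / r².
V = (8.99×10⁹)(4.18×10⁻⁹)·cos45° / (0.100)² = 2657 V.

V ≈ 2660 V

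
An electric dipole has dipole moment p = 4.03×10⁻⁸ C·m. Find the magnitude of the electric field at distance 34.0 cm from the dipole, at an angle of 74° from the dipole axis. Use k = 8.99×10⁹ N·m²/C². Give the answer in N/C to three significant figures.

E ≈ 1.02×10⁴ N/C

At angle θ the dipole field magnitude is E = (kp/r³)·√(1 + 3cos²θ).
kp/r³ = (8.99×10⁹)(4.03×10⁻⁸) / (0.340)³ = 9218 N/C.
√(1 + 3cos²74°) = √(1 + 3·0.0760) = √1.2279 ≈ 1.1081.
E ≈ 9218 × 1.108 = 1.021×10⁴ N/C.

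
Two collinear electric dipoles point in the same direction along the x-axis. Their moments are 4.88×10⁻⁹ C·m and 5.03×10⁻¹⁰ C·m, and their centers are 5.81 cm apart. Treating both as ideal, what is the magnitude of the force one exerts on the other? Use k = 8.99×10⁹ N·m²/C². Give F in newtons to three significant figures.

On-axis field of dipole 1 at distance r: E = 2kp₁/r³. Force on dipole 2 is F = p₂·dE/dr (gradient along axis).
dE/dr = −6kp₁/r⁴, so |F| = 6kp₁p₂/r⁴ (attractive for aligned moments).
F = 6(8.99×10⁹)(4.88×10⁻⁹)(5.03×10⁻¹⁰)/(0.0581)⁴ = 0.01162 N.

F ≈ 0.0116 N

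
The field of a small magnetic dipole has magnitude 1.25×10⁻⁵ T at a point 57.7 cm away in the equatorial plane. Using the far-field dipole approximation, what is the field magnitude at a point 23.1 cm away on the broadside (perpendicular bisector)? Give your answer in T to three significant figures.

Dipole fields scale as 1/r³ in the far field; the geometry is the same at both points.
B₂ = B₁ · (r₁/r₂)³ = 1.25×10⁻⁵ · (57.7/23.1)³.
(r₁/r₂)³ = (2.498)³ = 15.58.
B₂ ≈ 1.948×10⁻⁴ T.

B ≈ 1.95×10⁻⁴ T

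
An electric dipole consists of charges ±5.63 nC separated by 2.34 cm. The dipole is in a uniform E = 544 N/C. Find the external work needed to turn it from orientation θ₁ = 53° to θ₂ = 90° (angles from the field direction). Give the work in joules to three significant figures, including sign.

W ≈ 4.31×10⁻⁸ J

Dipole moment p = qd = (5.63×10⁻⁹ C)(0.0234 m) = 1.317×10⁻¹⁰ C·m.
W_ext = ΔU = U(θ₂) − U(θ₁) = −pE cosθ₂ − (−pE cosθ₁) = pE(cosθ₁ − cosθ₂).
W = (1.317×10⁻¹⁰)(544)·(cos53° − cos90°) = (7.164×10⁻⁸)·(+0.6018) = 4.312×10⁻⁸ J.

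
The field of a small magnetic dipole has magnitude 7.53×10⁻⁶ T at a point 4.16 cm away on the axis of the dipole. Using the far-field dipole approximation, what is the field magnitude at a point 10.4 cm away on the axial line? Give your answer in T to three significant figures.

B ≈ 4.82×10⁻⁷ T

Dipole fields scale as 1/r³ in the far field; the geometry is the same at both points.
B₂ = B₁ · (r₁/r₂)³ = 7.53×10⁻⁶ · (4.16/10.4)³.
(r₁/r₂)³ = (0.4)³ = 0.064.
B₂ ≈ 4.819×10⁻⁷ T.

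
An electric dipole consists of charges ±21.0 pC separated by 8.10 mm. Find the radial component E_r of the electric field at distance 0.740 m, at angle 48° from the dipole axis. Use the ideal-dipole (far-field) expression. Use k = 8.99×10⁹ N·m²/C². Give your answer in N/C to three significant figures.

E_r ≈ 0.00505 N/C

Dipole moment p = qd = (2.10×10⁻¹¹ C)(0.00810 m) = 1.701×10⁻¹³ C·m.
For a dipole, E_r = (2kp cosθ)/r³.
kp/r³ = (8.99×10⁹)(1.701×10⁻¹³)/(0.740)³ = 0.003774 N/C.
E_r = 2·0.003774·cos48° = 0.005050 N/C.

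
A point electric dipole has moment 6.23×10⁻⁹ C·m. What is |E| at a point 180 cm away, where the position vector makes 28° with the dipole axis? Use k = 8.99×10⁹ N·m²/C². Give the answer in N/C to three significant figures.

E ≈ 17.5 N/C

At angle θ the dipole field magnitude is E = (kp/r³)·√(1 + 3cos²θ).
kp/r³ = (8.99×10⁹)(6.23×10⁻⁹) / (1.80)³ = 9.604 N/C.
√(1 + 3cos²28°) = √(1 + 3·0.7796) = √3.3388 ≈ 1.8272.
E ≈ 9.604 × 1.827 = 17.55 N/C.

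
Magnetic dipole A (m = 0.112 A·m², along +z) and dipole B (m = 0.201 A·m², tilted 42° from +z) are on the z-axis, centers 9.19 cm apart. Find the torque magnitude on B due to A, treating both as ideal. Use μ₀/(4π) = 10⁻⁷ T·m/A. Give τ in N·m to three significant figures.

τ ≈ 3.88×10⁻⁶ N·m

Dipole B is on the axis of dipole A, so B₁ there is axial: B₁ = (μ₀/4π)·2m₁/r³ along +z.
B₁ = 2(10⁻⁷)(0.112)/(0.0919)³ = 2.886×10⁻⁵ T.
τ = m₂ B₁ sinθ.
τ = (0.201)(2.886×10⁻⁵)·sin42° = 3.882×10⁻⁶ N·m.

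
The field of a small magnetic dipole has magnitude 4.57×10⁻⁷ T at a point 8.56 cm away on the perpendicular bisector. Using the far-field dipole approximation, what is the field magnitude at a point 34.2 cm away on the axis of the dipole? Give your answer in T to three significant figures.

B ≈ 1.43×10⁻⁸ T

Dipole fields scale as 1/r³ in the far field.
The axial field is twice the equatorial field at the same r, so the geometry factor is 2/1.
B₂ = B₁ · (2/1) · (r₁/r₂)³ = 4.57×10⁻⁷ · 2 · (8.56/34.2)³.
(r₁/r₂)³ = (0.2503)³ = 0.01568.
B₂ ≈ 1.433×10⁻⁸ T.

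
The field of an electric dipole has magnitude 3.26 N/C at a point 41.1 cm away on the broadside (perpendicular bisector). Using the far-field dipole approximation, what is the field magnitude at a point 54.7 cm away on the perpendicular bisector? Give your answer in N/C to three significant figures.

E ≈ 1.38 N/C

Dipole fields scale as 1/r³ in the far field; the geometry is the same at both points.
E₂ = E₁ · (r₁/r₂)³ = 3.26 · (41.1/54.7)³.
(r₁/r₂)³ = (0.7514)³ = 0.4242.
E₂ ≈ 1.383 N/C.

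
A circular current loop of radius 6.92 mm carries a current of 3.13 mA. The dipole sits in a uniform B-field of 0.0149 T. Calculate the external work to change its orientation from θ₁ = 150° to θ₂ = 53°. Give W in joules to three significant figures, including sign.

Magnetic moment m = IA = Iπa² = (0.00313)·π·(0.00692)² = 4.709×10⁻⁷ A·m².
W_ext = ΔU = −mB cosθ₂ + mB cosθ₁ = mB(cosθ₁ − cosθ₂).
W = (4.709×10⁻⁷)(0.0149)·(cos150° − cos53°) = (7.016×10⁻⁹)·(-1.4678) = -1.030×10⁻⁸ J.

W ≈ -1.03×10⁻⁸ J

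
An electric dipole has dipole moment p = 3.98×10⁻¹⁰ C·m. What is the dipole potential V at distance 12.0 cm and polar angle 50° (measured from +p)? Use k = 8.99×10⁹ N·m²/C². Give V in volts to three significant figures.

The dipole potential is V = kp cosθ / r².
V = (8.99×10⁹)(3.98×10⁻¹⁰)·cos50° / (0.120)² = 159.7 V.

V ≈ 160 V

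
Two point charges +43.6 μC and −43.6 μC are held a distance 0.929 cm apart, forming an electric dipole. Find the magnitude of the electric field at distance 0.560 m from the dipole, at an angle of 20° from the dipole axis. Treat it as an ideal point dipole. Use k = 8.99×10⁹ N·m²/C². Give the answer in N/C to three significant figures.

Dipole moment p = qd = (4.36×10⁻⁵ C)(0.00929 m) = 4.05×10⁻⁷ C·m.
At angle θ the dipole field magnitude is E = (kp/r³)·√(1 + 3cos²θ).
kp/r³ = (8.99×10⁹)(4.05×10⁻⁷) / (0.560)³ = 2.073×10⁴ N/C.
√(1 + 3cos²20°) = √(1 + 3·0.8830) = √3.6491 ≈ 1.9103.
E ≈ 2.073×10⁴ × 1.910 = 3.960×10⁴ N/C.

E ≈ 3.96×10⁴ N/C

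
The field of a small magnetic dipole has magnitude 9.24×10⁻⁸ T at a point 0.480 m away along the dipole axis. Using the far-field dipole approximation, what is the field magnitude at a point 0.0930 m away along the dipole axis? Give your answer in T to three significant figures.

Dipole fields scale as 1/r³ in the far field; the geometry is the same at both points.
B₂ = B₁ · (r₁/r₂)³ = 9.24×10⁻⁸ · (0.480/0.0930)³.
(r₁/r₂)³ = (5.161)³ = 137.5.
B₂ ≈ 1.270×10⁻⁵ T.

B ≈ 1.27×10⁻⁵ T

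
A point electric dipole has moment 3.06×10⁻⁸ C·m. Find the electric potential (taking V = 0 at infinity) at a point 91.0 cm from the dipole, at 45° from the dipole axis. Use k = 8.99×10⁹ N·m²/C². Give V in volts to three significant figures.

V ≈ 235 V

The dipole potential is V = kp cosθ / r².
V = (8.99×10⁹)(3.06×10⁻⁸)·cos45° / (0.910)² = 234.9 V.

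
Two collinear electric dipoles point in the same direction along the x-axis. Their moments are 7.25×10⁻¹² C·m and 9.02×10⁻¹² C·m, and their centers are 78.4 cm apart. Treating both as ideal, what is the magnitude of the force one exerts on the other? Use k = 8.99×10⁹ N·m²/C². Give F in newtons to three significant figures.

F ≈ 9.34×10⁻¹² N

On-axis field of dipole 1 at distance r: E = 2kp₁/r³. Force on dipole 2 is F = p₂·dE/dr (gradient along axis).
dE/dr = −6kp₁/r⁴, so |F| = 6kp₁p₂/r⁴ (attractive for aligned moments).
F = 6(8.99×10⁹)(7.25×10⁻¹²)(9.02×10⁻¹²)/(0.784)⁴ = 9.337×10⁻¹² N.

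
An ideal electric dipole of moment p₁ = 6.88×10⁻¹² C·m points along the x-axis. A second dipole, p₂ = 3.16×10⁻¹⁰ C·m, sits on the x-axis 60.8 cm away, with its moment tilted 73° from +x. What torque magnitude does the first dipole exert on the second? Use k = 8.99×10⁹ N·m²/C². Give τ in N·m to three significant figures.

The second dipole sits on the axis of the first, so the field there is axial: E₁ = 2kp₁/r³ along +x.
E₁ = 2(8.99×10⁹)(6.88×10⁻¹²)/(0.608)³ = 0.5504 N/C.
Torque on the second dipole: τ = p₂ E₁ sinθ.
τ = (3.16×10⁻¹⁰)(0.5504)·sin73° = 1.663×10⁻¹⁰ N·m.

τ ≈ 1.66×10⁻¹⁰ N·m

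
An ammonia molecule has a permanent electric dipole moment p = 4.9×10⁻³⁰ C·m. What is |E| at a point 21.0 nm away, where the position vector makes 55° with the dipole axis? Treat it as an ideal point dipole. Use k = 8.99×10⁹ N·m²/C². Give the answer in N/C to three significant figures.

E ≈ 6700 N/C

At angle θ the dipole field magnitude is E = (kp/r³)·√(1 + 3cos²θ).
kp/r³ = (8.99×10⁹)(4.90×10⁻³⁰) / (2.10×10⁻⁸)³ = 4757 N/C.
√(1 + 3cos²55°) = √(1 + 3·0.3290) = √1.9870 ≈ 1.4096.
E ≈ 4757 × 1.410 = 6705 N/C.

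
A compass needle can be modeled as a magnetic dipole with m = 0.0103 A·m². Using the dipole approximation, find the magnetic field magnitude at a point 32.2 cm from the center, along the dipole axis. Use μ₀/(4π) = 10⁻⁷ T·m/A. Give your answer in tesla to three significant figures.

B ≈ 6.17×10⁻⁸ T

On axis B = (μ₀/4π)·2m/r³.
B = 2·(10⁻⁷)·(0.0103) / (0.322)³ = 6.170×10⁻⁸ T.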